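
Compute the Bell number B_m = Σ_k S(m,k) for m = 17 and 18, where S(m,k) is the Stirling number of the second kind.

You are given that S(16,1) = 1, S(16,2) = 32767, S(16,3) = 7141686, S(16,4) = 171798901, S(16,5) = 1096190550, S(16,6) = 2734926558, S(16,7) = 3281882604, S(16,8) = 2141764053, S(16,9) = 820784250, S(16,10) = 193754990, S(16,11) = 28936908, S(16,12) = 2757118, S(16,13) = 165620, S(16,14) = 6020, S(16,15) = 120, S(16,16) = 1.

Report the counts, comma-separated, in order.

82864869804, 682076806159

row 17: T[17][1]=1·1+0=1  T[17][2]=2·32767+1=65535  T[17][3]=3·7141686+32767=21457825  T[17][4]=4·171798901+7141686=694337290  T[17][5]=5·1096190550+171798901=5652751651  T[17][6]=6·2734926558+1096190550=17505749898  T[17][7]=7·3281882604+2734926558=25708104786  T[17][8]=8·2141764053+3281882604=20415995028  T[17][9]=9·820784250+2141764053=9528822303  T[17][10]=10·193754990+820784250=2758334150  T[17][11]=11·28936908+193754990=512060978  T[17][12]=12·2757118+28936908=62022324  T[17][13]=13·165620+2757118=4910178  T[17][14]=14·6020+165620=249900  T[17][15]=15·120+6020=7820  T[17][16]=16·1+120=136  T[17][17]=17·0+1=1
row 18: T[18][1]=1·1+0=1  T[18][2]=2·65535+1=131071  T[18][3]=3·21457825+65535=64439010  T[18][4]=4·694337290+21457825=2798806985  T[18][5]=5·5652751651+694337290=28958095545  T[18][6]=6·17505749898+5652751651=110687251039  T[18][7]=7·25708104786+17505749898=197462483400  T[18][8]=8·20415995028+25708104786=189036065010  T[18][9]=9·9528822303+20415995028=106175395755  T[18][10]=10·2758334150+9528822303=37112163803  T[18][11]=11·512060978+2758334150=8391004908  T[18][12]=12·62022324+512060978=1256328866  T[18][13]=13·4910178+62022324=125854638  T[18][14]=14·249900+4910178=8408778  T[18][15]=15·7820+249900=367200  T[18][16]=16·136+7820=9996  T[18][17]=17·1+136=153  T[18][18]=18·0+1=1
B_17 = ΣS(17,k) = 1+65535+21457825+694337290+5652751651+17505749898+25708104786+20415995028+9528822303+2758334150+512060978+62022324+4910178+249900+7820+136+1 = 82864869804
B_18 = ΣS(18,k) = 1+131071+64439010+2798806985+28958095545+110687251039+197462483400+189036065010+106175395755+37112163803+8391004908+1256328866+125854638+8408778+367200+9996+153+1 = 682076806159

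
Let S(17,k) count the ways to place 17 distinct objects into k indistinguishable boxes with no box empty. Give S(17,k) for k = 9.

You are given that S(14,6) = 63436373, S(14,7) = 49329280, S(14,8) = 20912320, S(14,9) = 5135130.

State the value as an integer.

9528822303

r15: T_15,7=7×49329280+63436373=408741333; T_15,8=8×20912320+49329280=216627840; T_15,9=9×5135130+20912320=67128490
r16: T_16,8=8×216627840+408741333=2141764053; T_16,9=9×67128490+216627840=820784250
r17: T_17,9=9×820784250+2141764053=9528822303
Read S(17,9) = 9528822303.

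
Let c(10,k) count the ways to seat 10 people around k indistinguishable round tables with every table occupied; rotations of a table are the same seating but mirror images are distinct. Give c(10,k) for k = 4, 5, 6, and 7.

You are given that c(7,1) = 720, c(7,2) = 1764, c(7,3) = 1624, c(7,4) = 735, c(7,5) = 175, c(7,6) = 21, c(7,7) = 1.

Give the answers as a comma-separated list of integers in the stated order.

723680, 269325, 63273, 9450

@8  (8,2):1764·7+720→13068, (8,3):1624·7+1764→13132, (8,4):735·7+1624→6769, (8,5):175·7+735→1960, (8,6):21·7+175→322, (8,7):1·7+21→28
@9  (9,3):13132·8+13068→118124, (9,4):6769·8+13132→67284, (9,5):1960·8+6769→22449, (9,6):322·8+1960→4536, (9,7):28·8+322→546
@10  (10,4):67284·9+118124→723680, (10,5):22449·9+67284→269325, (10,6):4536·9+22449→63273, (10,7):546·9+4536→9450
Read c(10,4) = 723680, c(10,5) = 269325, c(10,6) = 63273, c(10,7) = 9450.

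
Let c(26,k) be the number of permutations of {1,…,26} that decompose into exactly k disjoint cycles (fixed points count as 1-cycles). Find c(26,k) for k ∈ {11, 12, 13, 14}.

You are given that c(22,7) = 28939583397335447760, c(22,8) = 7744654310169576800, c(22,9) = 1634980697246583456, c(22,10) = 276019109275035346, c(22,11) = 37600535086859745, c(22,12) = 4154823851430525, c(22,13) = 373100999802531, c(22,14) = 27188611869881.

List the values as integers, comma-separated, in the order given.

i=23: T(23,8)=28939583397335447760+22·7744654310169576800=199321978221066137360 | T(23,9)=7744654310169576800+22·1634980697246583456=43714229649594412832 | T(23,10)=1634980697246583456+22·276019109275035346=7707401101297361068 | T(23,11)=276019109275035346+22·37600535086859745=1103230881185949736 | T(23,12)=37600535086859745+22·4154823851430525=129006659818331295 | T(23,13)=4154823851430525+22·373100999802531=12363045847086207 | T(23,14)=373100999802531+22·27188611869881=971250460939913
i=24: T(24,9)=199321978221066137360+23·43714229649594412832=1204749260161737632496 | T(24,10)=43714229649594412832+23·7707401101297361068=220984454979433717396 | T(24,11)=7707401101297361068+23·1103230881185949736=33081711368574204996 | T(24,12)=1103230881185949736+23·129006659818331295=4070384057007569521 | T(24,13)=129006659818331295+23·12363045847086207=413356714301314056 | T(24,14)=12363045847086207+23·971250460939913=34701806448704206
i=25: T(25,10)=1204749260161737632496+24·220984454979433717396=6508376179668146850000 | T(25,11)=220984454979433717396+24·33081711368574204996=1014945527825214637300 | T(25,12)=33081711368574204996+24·4070384057007569521=130770928736755873500 | T(25,13)=4070384057007569521+24·413356714301314056=13990945200239106865 | T(25,14)=413356714301314056+24·34701806448704206=1246200069070215000
i=26: T(26,11)=6508376179668146850000+25·1014945527825214637300=31882014375298512782500 | T(26,12)=1014945527825214637300+25·130770928736755873500=4284218746244111474800 | T(26,13)=130770928736755873500+25·13990945200239106865=480544558742733545125 | T(26,14)=13990945200239106865+25·1246200069070215000=45145946926994481865
Read c(26,11) = 31882014375298512782500, c(26,12) = 4284218746244111474800, c(26,13) = 480544558742733545125, c(26,14) = 45145946926994481865.

31882014375298512782500, 4284218746244111474800, 480544558742733545125, 45145946926994481865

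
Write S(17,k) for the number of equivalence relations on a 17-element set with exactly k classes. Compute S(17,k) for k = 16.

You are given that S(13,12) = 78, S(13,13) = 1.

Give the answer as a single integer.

136

@14  (14,13):1·13+78→91, (14,14):0·14+1→1
@15  (15,14):1·14+91→105, (15,15):0·15+1→1
@16  (16,15):1·15+105→120, (16,16):0·16+1→1
@17  (17,16):1·16+120→136
Read S(17,16) = 136.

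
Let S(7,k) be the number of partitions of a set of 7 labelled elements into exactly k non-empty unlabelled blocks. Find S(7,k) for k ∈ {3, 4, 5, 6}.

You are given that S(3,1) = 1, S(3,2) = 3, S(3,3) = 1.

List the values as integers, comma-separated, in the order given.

row 4: T[4][1]=1·1+0=1  T[4][2]=2·3+1=7  T[4][3]=3·1+3=6  T[4][4]=4·0+1=1
row 5: T[5][1]=1·1+0=1  T[5][2]=2·7+1=15  T[5][3]=3·6+7=25  T[5][4]=4·1+6=10  T[5][5]=5·0+1=1
row 6: T[6][2]=2·15+1=31  T[6][3]=3·25+15=90  T[6][4]=4·10+25=65  T[6][5]=5·1+10=15  T[6][6]=6·0+1=1
row 7: T[7][3]=3·90+31=301  T[7][4]=4·65+90=350  T[7][5]=5·15+65=140  T[7][6]=6·1+15=21
Read S(7,3) = 301, S(7,4) = 350, S(7,5) = 140, S(7,6) = 21.

301, 350, 140, 21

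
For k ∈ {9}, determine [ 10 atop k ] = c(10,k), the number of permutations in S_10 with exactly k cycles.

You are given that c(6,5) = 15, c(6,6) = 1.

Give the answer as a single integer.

@7  (7,6):1·6+15→21, (7,7):0·6+1→1
@8  (8,7):1·7+21→28, (8,8):0·7+1→1
@9  (9,8):1·8+28→36, (9,9):0·8+1→1
@10  (10,9):1·9+36→45
Read c(10,9) = 45.

45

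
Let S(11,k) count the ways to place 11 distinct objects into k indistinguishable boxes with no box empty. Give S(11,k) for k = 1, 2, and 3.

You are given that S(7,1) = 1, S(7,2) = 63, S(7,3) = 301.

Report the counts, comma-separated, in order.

1, 1023, 28501

row 8: T[8][1]=1·1+0=1  T[8][2]=2·63+1=127  T[8][3]=3·301+63=966
row 9: T[9][1]=1·1+0=1  T[9][2]=2·127+1=255  T[9][3]=3·966+127=3025
row 10: T[10][1]=1·1+0=1  T[10][2]=2·255+1=511  T[10][3]=3·3025+255=9330
row 11: T[11][1]=1·1+0=1  T[11][2]=2·511+1=1023  T[11][3]=3·9330+511=28501
Read S(11,1) = 1, S(11,2) = 1023, S(11,3) = 28501.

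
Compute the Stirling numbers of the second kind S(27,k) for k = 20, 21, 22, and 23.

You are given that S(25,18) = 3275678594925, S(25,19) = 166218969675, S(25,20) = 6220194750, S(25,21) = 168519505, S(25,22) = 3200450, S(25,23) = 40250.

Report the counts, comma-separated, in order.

12246296312250, 495564056130, 15015551265, 333832005

row 26: T[26][19]=19·166218969675+3275678594925=6433839018750  T[26][20]=20·6220194750+166218969675=290622864675  T[26][21]=21·168519505+6220194750=9759104355  T[26][22]=22·3200450+168519505=238929405  T[26][23]=23·40250+3200450=4126200
row 27: T[27][20]=20·290622864675+6433839018750=12246296312250  T[27][21]=21·9759104355+290622864675=495564056130  T[27][22]=22·238929405+9759104355=15015551265  T[27][23]=23·4126200+238929405=333832005
Read S(27,20) = 12246296312250, S(27,21) = 495564056130, S(27,22) = 15015551265, S(27,23) = 333832005.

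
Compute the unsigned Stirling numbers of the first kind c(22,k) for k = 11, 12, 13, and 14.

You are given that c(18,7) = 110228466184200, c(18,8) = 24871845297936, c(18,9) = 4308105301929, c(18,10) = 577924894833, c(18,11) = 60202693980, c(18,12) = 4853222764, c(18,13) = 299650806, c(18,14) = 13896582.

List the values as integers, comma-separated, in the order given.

i=19: T(19,8)=110228466184200+18·24871845297936=557921681547048 | T(19,9)=24871845297936+18·4308105301929=102417740732658 | T(19,10)=4308105301929+18·577924894833=14710753408923 | T(19,11)=577924894833+18·60202693980=1661573386473 | T(19,12)=60202693980+18·4853222764=147560703732 | T(19,13)=4853222764+18·299650806=10246937272 | T(19,14)=299650806+18·13896582=549789282
i=20: T(20,9)=557921681547048+19·102417740732658=2503858755467550 | T(20,10)=102417740732658+19·14710753408923=381922055502195 | T(20,11)=14710753408923+19·1661573386473=46280647751910 | T(20,12)=1661573386473+19·147560703732=4465226757381 | T(20,13)=147560703732+19·10246937272=342252511900 | T(20,14)=10246937272+19·549789282=20692933630
i=21: T(21,10)=2503858755467550+20·381922055502195=10142299865511450 | T(21,11)=381922055502195+20·46280647751910=1307535010540395 | T(21,12)=46280647751910+20·4465226757381=135585182899530 | T(21,13)=4465226757381+20·342252511900=11310276995381 | T(21,14)=342252511900+20·20692933630=756111184500
i=22: T(22,11)=10142299865511450+21·1307535010540395=37600535086859745 | T(22,12)=1307535010540395+21·135585182899530=4154823851430525 | T(22,13)=135585182899530+21·11310276995381=373100999802531 | T(22,14)=11310276995381+21·756111184500=27188611869881
Read c(22,11) = 37600535086859745, c(22,12) = 4154823851430525, c(22,13) = 373100999802531, c(22,14) = 27188611869881.

37600535086859745, 4154823851430525, 373100999802531, 27188611869881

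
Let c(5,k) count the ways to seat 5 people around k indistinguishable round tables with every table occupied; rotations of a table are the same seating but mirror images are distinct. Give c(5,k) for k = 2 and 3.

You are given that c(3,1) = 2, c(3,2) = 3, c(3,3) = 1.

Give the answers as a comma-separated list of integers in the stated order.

50, 35

@4  (4,1):2·3+0→6, (4,2):3·3+2→11, (4,3):1·3+3→6
@5  (5,2):11·4+6→50, (5,3):6·4+11→35
Read c(5,2) = 50, c(5,3) = 35.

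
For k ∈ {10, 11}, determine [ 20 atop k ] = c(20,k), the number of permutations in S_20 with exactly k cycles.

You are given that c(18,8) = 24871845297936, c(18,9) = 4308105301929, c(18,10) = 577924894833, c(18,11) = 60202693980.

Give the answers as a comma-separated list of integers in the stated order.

[19] T[19,9]:18*4308105301929+24871845297936=102417740732658 · T[19,10]:18*577924894833+4308105301929=14710753408923 · T[19,11]:18*60202693980+577924894833=1661573386473
[20] T[20,10]:19*14710753408923+102417740732658=381922055502195 · T[20,11]:19*1661573386473+14710753408923=46280647751910
Read c(20,10) = 381922055502195, c(20,11) = 46280647751910.

381922055502195, 46280647751910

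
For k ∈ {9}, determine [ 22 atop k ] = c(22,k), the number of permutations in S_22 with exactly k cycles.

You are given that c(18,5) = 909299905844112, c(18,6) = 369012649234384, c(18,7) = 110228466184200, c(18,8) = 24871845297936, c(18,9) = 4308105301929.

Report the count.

@19  (19,6):369012649234384·18+909299905844112→7551527592063024, (19,7):110228466184200·18+369012649234384→2353125040549984, (19,8):24871845297936·18+110228466184200→557921681547048, (19,9):4308105301929·18+24871845297936→102417740732658
@20  (20,7):2353125040549984·19+7551527592063024→52260903362512720, (20,8):557921681547048·19+2353125040549984→12953636989943896, (20,9):102417740732658·19+557921681547048→2503858755467550
@21  (21,8):12953636989943896·20+52260903362512720→311333643161390640, (21,9):2503858755467550·20+12953636989943896→63030812099294896
@22  (22,9):63030812099294896·21+311333643161390640→1634980697246583456
Read c(22,9) = 1634980697246583456.

1634980697246583456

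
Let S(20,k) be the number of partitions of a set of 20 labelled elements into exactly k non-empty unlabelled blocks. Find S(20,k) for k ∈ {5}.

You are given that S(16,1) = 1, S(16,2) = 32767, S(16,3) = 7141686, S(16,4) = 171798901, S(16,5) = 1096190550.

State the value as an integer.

749206090500

row 17: T[17][2]=2·32767+1=65535  T[17][3]=3·7141686+32767=21457825  T[17][4]=4·171798901+7141686=694337290  T[17][5]=5·1096190550+171798901=5652751651
row 18: T[18][3]=3·21457825+65535=64439010  T[18][4]=4·694337290+21457825=2798806985  T[18][5]=5·5652751651+694337290=28958095545
row 19: T[19][4]=4·2798806985+64439010=11259666950  T[19][5]=5·28958095545+2798806985=147589284710
row 20: T[20][5]=5·147589284710+11259666950=749206090500
Read S(20,5) = 749206090500.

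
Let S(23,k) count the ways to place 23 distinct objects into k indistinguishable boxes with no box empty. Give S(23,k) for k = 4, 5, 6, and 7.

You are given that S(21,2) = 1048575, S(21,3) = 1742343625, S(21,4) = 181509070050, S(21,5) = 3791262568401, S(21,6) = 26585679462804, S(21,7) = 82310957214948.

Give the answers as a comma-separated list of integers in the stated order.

@22  (22,3):1742343625·3+1048575→5228079450, (22,4):181509070050·4+1742343625→727778623825, (22,5):3791262568401·5+181509070050→19137821912055, (22,6):26585679462804·6+3791262568401→163305339345225, (22,7):82310957214948·7+26585679462804→602762379967440
@23  (23,4):727778623825·4+5228079450→2916342574750, (23,5):19137821912055·5+727778623825→96416888184100, (23,6):163305339345225·6+19137821912055→998969857983405, (23,7):602762379967440·7+163305339345225→4382641999117305
Read S(23,4) = 2916342574750, S(23,5) = 96416888184100, S(23,6) = 998969857983405, S(23,7) = 4382641999117305.

2916342574750, 96416888184100, 998969857983405, 4382641999117305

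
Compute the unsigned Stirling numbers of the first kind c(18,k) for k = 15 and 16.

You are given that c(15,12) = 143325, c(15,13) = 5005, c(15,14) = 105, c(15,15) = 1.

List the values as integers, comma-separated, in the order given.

468180, 10812

row 16: T[16][13]=15·5005+143325=218400  T[16][14]=15·105+5005=6580  T[16][15]=15·1+105=120  T[16][16]=15·0+1=1
row 17: T[17][14]=16·6580+218400=323680  T[17][15]=16·120+6580=8500  T[17][16]=16·1+120=136
row 18: T[18][15]=17·8500+323680=468180  T[18][16]=17·136+8500=10812
Read c(18,15) = 468180, c(18,16) = 10812.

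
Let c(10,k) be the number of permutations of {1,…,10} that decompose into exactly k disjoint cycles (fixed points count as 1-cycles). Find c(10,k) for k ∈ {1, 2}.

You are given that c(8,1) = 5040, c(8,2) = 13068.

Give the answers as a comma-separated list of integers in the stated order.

r9: T_9,1=8×5040+0=40320; T_9,2=8×13068+5040=109584
r10: T_10,1=9×40320+0=362880; T_10,2=9×109584+40320=1026576
Read c(10,1) = 362880, c(10,2) = 1026576.

362880, 1026576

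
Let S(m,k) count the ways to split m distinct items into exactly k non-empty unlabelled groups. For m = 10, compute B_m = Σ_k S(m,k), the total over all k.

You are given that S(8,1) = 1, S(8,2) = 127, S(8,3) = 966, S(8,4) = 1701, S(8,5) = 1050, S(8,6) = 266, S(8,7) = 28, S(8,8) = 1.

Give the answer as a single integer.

i=9: T(9,1)=0+1·1=1 | T(9,2)=1+2·127=255 | T(9,3)=127+3·966=3025 | T(9,4)=966+4·1701=7770 | T(9,5)=1701+5·1050=6951 | T(9,6)=1050+6·266=2646 | T(9,7)=266+7·28=462 | T(9,8)=28+8·1=36 | T(9,9)=1+9·0=1
i=10: T(10,1)=0+1·1=1 | T(10,2)=1+2·255=511 | T(10,3)=255+3·3025=9330 | T(10,4)=3025+4·7770=34105 | T(10,5)=7770+5·6951=42525 | T(10,6)=6951+6·2646=22827 | T(10,7)=2646+7·462=5880 | T(10,8)=462+8·36=750 | T(10,9)=36+9·1=45 | T(10,10)=1+10·0=1
B_10 = ΣS(10,k) = 1+511+9330+34105+42525+22827+5880+750+45+1 = 115975

115975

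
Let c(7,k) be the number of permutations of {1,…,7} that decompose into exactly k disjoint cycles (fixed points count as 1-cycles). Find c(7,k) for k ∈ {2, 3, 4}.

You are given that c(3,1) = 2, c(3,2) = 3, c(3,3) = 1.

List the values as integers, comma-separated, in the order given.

1764, 1624, 735

[4] T[4,1]:3*2+0=6 · T[4,2]:3*3+2=11 · T[4,3]:3*1+3=6 · T[4,4]:3*0+1=1
[5] T[5,1]:4*6+0=24 · T[5,2]:4*11+6=50 · T[5,3]:4*6+11=35 · T[5,4]:4*1+6=10
[6] T[6,1]:5*24+0=120 · T[6,2]:5*50+24=274 · T[6,3]:5*35+50=225 · T[6,4]:5*10+35=85
[7] T[7,2]:6*274+120=1764 · T[7,3]:6*225+274=1624 · T[7,4]:6*85+225=735
Read c(7,2) = 1764, c(7,3) = 1624, c(7,4) = 735.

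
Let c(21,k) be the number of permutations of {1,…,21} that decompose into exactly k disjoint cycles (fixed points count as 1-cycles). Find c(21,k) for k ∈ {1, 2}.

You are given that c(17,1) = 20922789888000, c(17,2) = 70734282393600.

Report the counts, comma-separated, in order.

r18: T_18,1=17×20922789888000+0=355687428096000; T_18,2=17×70734282393600+20922789888000=1223405590579200
r19: T_19,1=18×355687428096000+0=6402373705728000; T_19,2=18×1223405590579200+355687428096000=22376988058521600
r20: T_20,1=19×6402373705728000+0=121645100408832000; T_20,2=19×22376988058521600+6402373705728000=431565146817638400
r21: T_21,1=20×121645100408832000+0=2432902008176640000; T_21,2=20×431565146817638400+121645100408832000=8752948036761600000
Read c(21,1) = 2432902008176640000, c(21,2) = 8752948036761600000.

2432902008176640000, 8752948036761600000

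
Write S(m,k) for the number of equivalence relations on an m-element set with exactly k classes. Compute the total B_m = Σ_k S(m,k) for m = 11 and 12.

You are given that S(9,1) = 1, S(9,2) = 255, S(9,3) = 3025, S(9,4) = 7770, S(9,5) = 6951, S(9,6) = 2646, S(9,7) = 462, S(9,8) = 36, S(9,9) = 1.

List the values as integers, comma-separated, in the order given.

@10  (10,1):1·1+0→1, (10,2):255·2+1→511, (10,3):3025·3+255→9330, (10,4):7770·4+3025→34105, (10,5):6951·5+7770→42525, (10,6):2646·6+6951→22827, (10,7):462·7+2646→5880, (10,8):36·8+462→750, (10,9):1·9+36→45, (10,10):0·10+1→1
@11  (11,1):1·1+0→1, (11,2):511·2+1→1023, (11,3):9330·3+511→28501, (11,4):34105·4+9330→145750, (11,5):42525·5+34105→246730, (11,6):22827·6+42525→179487, (11,7):5880·7+22827→63987, (11,8):750·8+5880→11880, (11,9):45·9+750→1155, (11,10):1·10+45→55, (11,11):0·11+1→1
@12  (12,1):1·1+0→1, (12,2):1023·2+1→2047, (12,3):28501·3+1023→86526, (12,4):145750·4+28501→611501, (12,5):246730·5+145750→1379400, (12,6):179487·6+246730→1323652, (12,7):63987·7+179487→627396, (12,8):11880·8+63987→159027, (12,9):1155·9+11880→22275, (12,10):55·10+1155→1705, (12,11):1·11+55→66, (12,12):0·12+1→1
B_11 = ΣS(11,k) = 1+1023+28501+145750+246730+179487+63987+11880+1155+55+1 = 678570
B_12 = ΣS(12,k) = 1+2047+86526+611501+1379400+1323652+627396+159027+22275+1705+66+1 = 4213597

678570, 4213597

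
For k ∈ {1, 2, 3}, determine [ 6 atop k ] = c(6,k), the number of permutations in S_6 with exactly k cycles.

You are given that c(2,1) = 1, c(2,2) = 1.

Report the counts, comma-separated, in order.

120, 274, 225

row 3: T[3][1]=2·1+0=2  T[3][2]=2·1+1=3  T[3][3]=2·0+1=1
row 4: T[4][1]=3·2+0=6  T[4][2]=3·3+2=11  T[4][3]=3·1+3=6
row 5: T[5][1]=4·6+0=24  T[5][2]=4·11+6=50  T[5][3]=4·6+11=35
row 6: T[6][1]=5·24+0=120  T[6][2]=5·50+24=274  T[6][3]=5·35+50=225
Read c(6,1) = 120, c(6,2) = 274, c(6,3) = 225.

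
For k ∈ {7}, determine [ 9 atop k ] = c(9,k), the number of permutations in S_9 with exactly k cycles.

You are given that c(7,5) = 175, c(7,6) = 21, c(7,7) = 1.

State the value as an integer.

546

row 8: T[8][6]=7·21+175=322  T[8][7]=7·1+21=28
row 9: T[9][7]=8·28+322=546
Read c(9,7) = 546.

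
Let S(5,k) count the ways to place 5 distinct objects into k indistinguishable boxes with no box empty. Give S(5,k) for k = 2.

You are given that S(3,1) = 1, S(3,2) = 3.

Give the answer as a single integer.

@4  (4,1):1·1+0→1, (4,2):3·2+1→7
@5  (5,2):7·2+1→15
Read S(5,2) = 15.

15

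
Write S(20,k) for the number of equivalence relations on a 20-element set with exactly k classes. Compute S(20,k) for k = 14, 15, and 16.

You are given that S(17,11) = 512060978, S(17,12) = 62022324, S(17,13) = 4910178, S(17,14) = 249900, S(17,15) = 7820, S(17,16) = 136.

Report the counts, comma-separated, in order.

i=18: T(18,12)=512060978+12·62022324=1256328866 | T(18,13)=62022324+13·4910178=125854638 | T(18,14)=4910178+14·249900=8408778 | T(18,15)=249900+15·7820=367200 | T(18,16)=7820+16·136=9996
i=19: T(19,13)=1256328866+13·125854638=2892439160 | T(19,14)=125854638+14·8408778=243577530 | T(19,15)=8408778+15·367200=13916778 | T(19,16)=367200+16·9996=527136
i=20: T(20,14)=2892439160+14·243577530=6302524580 | T(20,15)=243577530+15·13916778=452329200 | T(20,16)=13916778+16·527136=22350954
Read S(20,14) = 6302524580, S(20,15) = 452329200, S(20,16) = 22350954.

6302524580, 452329200, 22350954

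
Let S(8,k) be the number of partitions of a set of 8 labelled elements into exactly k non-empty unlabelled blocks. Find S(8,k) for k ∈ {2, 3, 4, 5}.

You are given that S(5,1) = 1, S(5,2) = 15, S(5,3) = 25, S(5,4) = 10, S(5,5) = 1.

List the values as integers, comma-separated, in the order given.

[6] T[6,1]:1*1+0=1 · T[6,2]:2*15+1=31 · T[6,3]:3*25+15=90 · T[6,4]:4*10+25=65 · T[6,5]:5*1+10=15
[7] T[7,1]:1*1+0=1 · T[7,2]:2*31+1=63 · T[7,3]:3*90+31=301 · T[7,4]:4*65+90=350 · T[7,5]:5*15+65=140
[8] T[8,2]:2*63+1=127 · T[8,3]:3*301+63=966 · T[8,4]:4*350+301=1701 · T[8,5]:5*140+350=1050
Read S(8,2) = 127, S(8,3) = 966, S(8,4) = 1701, S(8,5) = 1050.

127, 966, 1701, 1050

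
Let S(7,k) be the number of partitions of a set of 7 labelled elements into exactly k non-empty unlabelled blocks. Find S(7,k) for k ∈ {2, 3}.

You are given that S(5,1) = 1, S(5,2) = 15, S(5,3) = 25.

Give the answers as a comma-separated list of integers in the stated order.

63, 301

[6] T[6,1]:1*1+0=1 · T[6,2]:2*15+1=31 · T[6,3]:3*25+15=90
[7] T[7,2]:2*31+1=63 · T[7,3]:3*90+31=301
Read S(7,2) = 63, S(7,3) = 301.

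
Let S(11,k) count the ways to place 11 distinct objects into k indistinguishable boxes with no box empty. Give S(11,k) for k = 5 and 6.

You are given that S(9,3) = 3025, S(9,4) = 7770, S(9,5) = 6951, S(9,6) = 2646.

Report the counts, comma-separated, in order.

246730, 179487

r10: T_10,4=4×7770+3025=34105; T_10,5=5×6951+7770=42525; T_10,6=6×2646+6951=22827
r11: T_11,5=5×42525+34105=246730; T_11,6=6×22827+42525=179487
Read S(11,5) = 246730, S(11,6) = 179487.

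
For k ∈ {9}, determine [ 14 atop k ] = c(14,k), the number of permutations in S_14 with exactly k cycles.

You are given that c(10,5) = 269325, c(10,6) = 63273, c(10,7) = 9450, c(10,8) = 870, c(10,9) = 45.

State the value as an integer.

[11] T[11,6]:10*63273+269325=902055 · T[11,7]:10*9450+63273=157773 · T[11,8]:10*870+9450=18150 · T[11,9]:10*45+870=1320
[12] T[12,7]:11*157773+902055=2637558 · T[12,8]:11*18150+157773=357423 · T[12,9]:11*1320+18150=32670
[13] T[13,8]:12*357423+2637558=6926634 · T[13,9]:12*32670+357423=749463
[14] T[14,9]:13*749463+6926634=16669653
Read c(14,9) = 16669653.

16669653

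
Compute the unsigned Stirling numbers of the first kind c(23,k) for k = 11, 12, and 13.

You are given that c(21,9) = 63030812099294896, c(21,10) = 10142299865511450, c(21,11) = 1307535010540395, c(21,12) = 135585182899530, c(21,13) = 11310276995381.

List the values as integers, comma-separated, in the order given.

@22  (22,10):10142299865511450·21+63030812099294896→276019109275035346, (22,11):1307535010540395·21+10142299865511450→37600535086859745, (22,12):135585182899530·21+1307535010540395→4154823851430525, (22,13):11310276995381·21+135585182899530→373100999802531
@23  (23,11):37600535086859745·22+276019109275035346→1103230881185949736, (23,12):4154823851430525·22+37600535086859745→129006659818331295, (23,13):373100999802531·22+4154823851430525→12363045847086207
Read c(23,11) = 1103230881185949736, c(23,12) = 129006659818331295, c(23,13) = 12363045847086207.

1103230881185949736, 129006659818331295, 12363045847086207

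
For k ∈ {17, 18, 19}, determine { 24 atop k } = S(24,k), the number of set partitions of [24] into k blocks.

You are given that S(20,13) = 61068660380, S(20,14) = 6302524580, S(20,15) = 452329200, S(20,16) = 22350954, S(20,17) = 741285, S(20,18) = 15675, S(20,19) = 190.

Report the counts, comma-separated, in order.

1610949936915, 92484925445, 3880739170

r21: T_21,14=14×6302524580+61068660380=149304004500; T_21,15=15×452329200+6302524580=13087462580; T_21,16=16×22350954+452329200=809944464; T_21,17=17×741285+22350954=34952799; T_21,18=18×15675+741285=1023435; T_21,19=19×190+15675=19285
r22: T_22,15=15×13087462580+149304004500=345615943200; T_22,16=16×809944464+13087462580=26046574004; T_22,17=17×34952799+809944464=1404142047; T_22,18=18×1023435+34952799=53374629; T_22,19=19×19285+1023435=1389850
r23: T_23,16=16×26046574004+345615943200=762361127264; T_23,17=17×1404142047+26046574004=49916988803; T_23,18=18×53374629+1404142047=2364885369; T_23,19=19×1389850+53374629=79781779
r24: T_24,17=17×49916988803+762361127264=1610949936915; T_24,18=18×2364885369+49916988803=92484925445; T_24,19=19×79781779+2364885369=3880739170
Read S(24,17) = 1610949936915, S(24,18) = 92484925445, S(24,19) = 3880739170.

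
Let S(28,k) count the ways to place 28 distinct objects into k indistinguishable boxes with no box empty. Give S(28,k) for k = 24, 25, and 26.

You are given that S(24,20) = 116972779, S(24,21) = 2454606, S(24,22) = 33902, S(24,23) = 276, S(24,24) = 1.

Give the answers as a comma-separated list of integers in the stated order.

row 25: T[25][21]=21·2454606+116972779=168519505  T[25][22]=22·33902+2454606=3200450  T[25][23]=23·276+33902=40250  T[25][24]=24·1+276=300  T[25][25]=25·0+1=1
row 26: T[26][22]=22·3200450+168519505=238929405  T[26][23]=23·40250+3200450=4126200  T[26][24]=24·300+40250=47450  T[26][25]=25·1+300=325  T[26][26]=26·0+1=1
row 27: T[27][23]=23·4126200+238929405=333832005  T[27][24]=24·47450+4126200=5265000  T[27][25]=25·325+47450=55575  T[27][26]=26·1+325=351
row 28: T[28][24]=24·5265000+333832005=460192005  T[28][25]=25·55575+5265000=6654375  T[28][26]=26·351+55575=64701
Read S(28,24) = 460192005, S(28,25) = 6654375, S(28,26) = 64701.

460192005, 6654375, 64701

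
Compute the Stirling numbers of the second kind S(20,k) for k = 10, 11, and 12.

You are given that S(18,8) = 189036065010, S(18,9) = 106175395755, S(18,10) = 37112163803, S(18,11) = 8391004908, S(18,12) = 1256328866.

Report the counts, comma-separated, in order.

[19] T[19,9]:9*106175395755+189036065010=1144614626805 · T[19,10]:10*37112163803+106175395755=477297033785 · T[19,11]:11*8391004908+37112163803=129413217791 · T[19,12]:12*1256328866+8391004908=23466951300
[20] T[20,10]:10*477297033785+1144614626805=5917584964655 · T[20,11]:11*129413217791+477297033785=1900842429486 · T[20,12]:12*23466951300+129413217791=411016633391
Read S(20,10) = 5917584964655, S(20,11) = 1900842429486, S(20,12) = 411016633391.

5917584964655, 1900842429486, 411016633391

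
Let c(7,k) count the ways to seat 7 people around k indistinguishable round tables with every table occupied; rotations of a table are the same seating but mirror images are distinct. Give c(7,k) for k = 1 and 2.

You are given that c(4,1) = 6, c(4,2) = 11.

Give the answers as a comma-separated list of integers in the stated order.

720, 1764

[5] T[5,1]:4*6+0=24 · T[5,2]:4*11+6=50
[6] T[6,1]:5*24+0=120 · T[6,2]:5*50+24=274
[7] T[7,1]:6*120+0=720 · T[7,2]:6*274+120=1764
Read c(7,1) = 720, c(7,2) = 1764.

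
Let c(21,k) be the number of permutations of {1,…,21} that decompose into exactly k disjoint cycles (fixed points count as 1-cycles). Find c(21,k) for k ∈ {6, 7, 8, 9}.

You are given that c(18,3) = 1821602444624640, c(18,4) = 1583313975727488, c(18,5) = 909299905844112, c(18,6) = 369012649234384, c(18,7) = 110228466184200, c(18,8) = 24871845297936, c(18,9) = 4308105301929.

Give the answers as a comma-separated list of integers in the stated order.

[19] T[19,4]:18*1583313975727488+1821602444624640=30321254007719424 · T[19,5]:18*909299905844112+1583313975727488=17950712280921504 · T[19,6]:18*369012649234384+909299905844112=7551527592063024 · T[19,7]:18*110228466184200+369012649234384=2353125040549984 · T[19,8]:18*24871845297936+110228466184200=557921681547048 · T[19,9]:18*4308105301929+24871845297936=102417740732658
[20] T[20,5]:19*17950712280921504+30321254007719424=371384787345228000 · T[20,6]:19*7551527592063024+17950712280921504=161429736530118960 · T[20,7]:19*2353125040549984+7551527592063024=52260903362512720 · T[20,8]:19*557921681547048+2353125040549984=12953636989943896 · T[20,9]:19*102417740732658+557921681547048=2503858755467550
[21] T[21,6]:20*161429736530118960+371384787345228000=3599979517947607200 · T[21,7]:20*52260903362512720+161429736530118960=1206647803780373360 · T[21,8]:20*12953636989943896+52260903362512720=311333643161390640 · T[21,9]:20*2503858755467550+12953636989943896=63030812099294896
Read c(21,6) = 3599979517947607200, c(21,7) = 1206647803780373360, c(21,8) = 311333643161390640, c(21,9) = 63030812099294896.

3599979517947607200, 1206647803780373360, 311333643161390640, 63030812099294896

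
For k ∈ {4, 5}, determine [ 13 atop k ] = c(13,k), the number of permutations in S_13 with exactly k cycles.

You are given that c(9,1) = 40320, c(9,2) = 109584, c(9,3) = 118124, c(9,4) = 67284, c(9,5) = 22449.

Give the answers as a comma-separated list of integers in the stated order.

1414014888, 657206836

row 10: T[10][1]=9·40320+0=362880  T[10][2]=9·109584+40320=1026576  T[10][3]=9·118124+109584=1172700  T[10][4]=9·67284+118124=723680  T[10][5]=9·22449+67284=269325
row 11: T[11][2]=10·1026576+362880=10628640  T[11][3]=10·1172700+1026576=12753576  T[11][4]=10·723680+1172700=8409500  T[11][5]=10·269325+723680=3416930
row 12: T[12][3]=11·12753576+10628640=150917976  T[12][4]=11·8409500+12753576=105258076  T[12][5]=11·3416930+8409500=45995730
row 13: T[13][4]=12·105258076+150917976=1414014888  T[13][5]=12·45995730+105258076=657206836
Read c(13,4) = 1414014888, c(13,5) = 657206836.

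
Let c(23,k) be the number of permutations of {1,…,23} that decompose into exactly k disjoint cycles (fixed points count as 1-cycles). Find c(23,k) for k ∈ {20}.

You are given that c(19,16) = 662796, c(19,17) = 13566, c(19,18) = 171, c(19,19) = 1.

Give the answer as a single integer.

@20  (20,17):13566·19+662796→920550, (20,18):171·19+13566→16815, (20,19):1·19+171→190, (20,20):0·19+1→1
@21  (21,18):16815·20+920550→1256850, (21,19):190·20+16815→20615, (21,20):1·20+190→210
@22  (22,19):20615·21+1256850→1689765, (22,20):210·21+20615→25025
@23  (23,20):25025·22+1689765→2240315
Read c(23,20) = 2240315.

2240315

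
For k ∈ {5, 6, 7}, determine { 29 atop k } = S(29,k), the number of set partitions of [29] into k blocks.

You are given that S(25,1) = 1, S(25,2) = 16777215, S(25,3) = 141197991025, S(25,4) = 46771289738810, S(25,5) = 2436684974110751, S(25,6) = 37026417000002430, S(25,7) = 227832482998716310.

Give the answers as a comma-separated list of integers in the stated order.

r26: T_26,2=2×16777215+1=33554431; T_26,3=3×141197991025+16777215=423610750290; T_26,4=4×46771289738810+141197991025=187226356946265; T_26,5=5×2436684974110751+46771289738810=12230196160292565; T_26,6=6×37026417000002430+2436684974110751=224595186974125331; T_26,7=7×227832482998716310+37026417000002430=1631853797991016600
r27: T_27,3=3×423610750290+33554431=1270865805301; T_27,4=4×187226356946265+423610750290=749329038535350; T_27,5=5×12230196160292565+187226356946265=61338207158409090; T_27,6=6×224595186974125331+12230196160292565=1359801318005044551; T_27,7=7×1631853797991016600+224595186974125331=11647571772911241531
r28: T_28,4=4×749329038535350+1270865805301=2998587019946701; T_28,5=5×61338207158409090+749329038535350=307440364830580800; T_28,6=6×1359801318005044551+61338207158409090=8220146115188676396; T_28,7=7×11647571772911241531+1359801318005044551=82892803728383735268
r29: T_29,5=5×307440364830580800+2998587019946701=1540200411172850701; T_29,6=6×8220146115188676396+307440364830580800=49628317055962639176; T_29,7=7×82892803728383735268+8220146115188676396=588469772213874823272
Read S(29,5) = 1540200411172850701, S(29,6) = 49628317055962639176, S(29,7) = 588469772213874823272.

1540200411172850701, 49628317055962639176, 588469772213874823272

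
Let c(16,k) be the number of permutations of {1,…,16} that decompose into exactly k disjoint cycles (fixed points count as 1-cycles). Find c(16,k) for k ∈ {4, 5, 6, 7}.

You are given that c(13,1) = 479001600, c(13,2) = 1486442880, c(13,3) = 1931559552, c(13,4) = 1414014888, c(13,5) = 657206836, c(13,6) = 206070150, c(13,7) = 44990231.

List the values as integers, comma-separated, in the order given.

i=14: T(14,2)=479001600+13·1486442880=19802759040 | T(14,3)=1486442880+13·1931559552=26596717056 | T(14,4)=1931559552+13·1414014888=20313753096 | T(14,5)=1414014888+13·657206836=9957703756 | T(14,6)=657206836+13·206070150=3336118786 | T(14,7)=206070150+13·44990231=790943153
i=15: T(15,3)=19802759040+14·26596717056=392156797824 | T(15,4)=26596717056+14·20313753096=310989260400 | T(15,5)=20313753096+14·9957703756=159721605680 | T(15,6)=9957703756+14·3336118786=56663366760 | T(15,7)=3336118786+14·790943153=14409322928
i=16: T(16,4)=392156797824+15·310989260400=5056995703824 | T(16,5)=310989260400+15·159721605680=2706813345600 | T(16,6)=159721605680+15·56663366760=1009672107080 | T(16,7)=56663366760+15·14409322928=272803210680
Read c(16,4) = 5056995703824, c(16,5) = 2706813345600, c(16,6) = 1009672107080, c(16,7) = 272803210680.

5056995703824, 2706813345600, 1009672107080, 272803210680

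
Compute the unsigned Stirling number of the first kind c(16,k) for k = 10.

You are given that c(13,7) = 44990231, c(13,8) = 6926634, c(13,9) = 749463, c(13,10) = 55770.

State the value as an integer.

[14] T[14,8]:13*6926634+44990231=135036473 · T[14,9]:13*749463+6926634=16669653 · T[14,10]:13*55770+749463=1474473
[15] T[15,9]:14*16669653+135036473=368411615 · T[15,10]:14*1474473+16669653=37312275
[16] T[16,10]:15*37312275+368411615=928095740
Read c(16,10) = 928095740.

928095740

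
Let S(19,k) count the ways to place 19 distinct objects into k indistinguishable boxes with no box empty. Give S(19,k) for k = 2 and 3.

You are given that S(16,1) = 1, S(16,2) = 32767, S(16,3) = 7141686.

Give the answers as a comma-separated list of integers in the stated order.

262143, 193448101

r17: T_17,1=1×1+0=1; T_17,2=2×32767+1=65535; T_17,3=3×7141686+32767=21457825
r18: T_18,1=1×1+0=1; T_18,2=2×65535+1=131071; T_18,3=3×21457825+65535=64439010
r19: T_19,2=2×131071+1=262143; T_19,3=3×64439010+131071=193448101
Read S(19,2) = 262143, S(19,3) = 193448101.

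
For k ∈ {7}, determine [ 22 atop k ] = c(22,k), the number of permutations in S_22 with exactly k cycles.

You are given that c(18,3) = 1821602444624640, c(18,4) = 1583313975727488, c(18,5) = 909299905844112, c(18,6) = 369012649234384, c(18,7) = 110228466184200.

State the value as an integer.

r19: T_19,4=18×1583313975727488+1821602444624640=30321254007719424; T_19,5=18×909299905844112+1583313975727488=17950712280921504; T_19,6=18×369012649234384+909299905844112=7551527592063024; T_19,7=18×110228466184200+369012649234384=2353125040549984
r20: T_20,5=19×17950712280921504+30321254007719424=371384787345228000; T_20,6=19×7551527592063024+17950712280921504=161429736530118960; T_20,7=19×2353125040549984+7551527592063024=52260903362512720
r21: T_21,6=20×161429736530118960+371384787345228000=3599979517947607200; T_21,7=20×52260903362512720+161429736530118960=1206647803780373360
r22: T_22,7=21×1206647803780373360+3599979517947607200=28939583397335447760
Read c(22,7) = 28939583397335447760.

28939583397335447760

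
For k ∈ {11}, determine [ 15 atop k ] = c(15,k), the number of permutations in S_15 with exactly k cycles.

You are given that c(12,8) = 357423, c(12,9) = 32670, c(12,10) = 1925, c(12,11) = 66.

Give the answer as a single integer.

row 13: T[13][9]=12·32670+357423=749463  T[13][10]=12·1925+32670=55770  T[13][11]=12·66+1925=2717
row 14: T[14][10]=13·55770+749463=1474473  T[14][11]=13·2717+55770=91091
row 15: T[15][11]=14·91091+1474473=2749747
Read c(15,11) = 2749747.

2749747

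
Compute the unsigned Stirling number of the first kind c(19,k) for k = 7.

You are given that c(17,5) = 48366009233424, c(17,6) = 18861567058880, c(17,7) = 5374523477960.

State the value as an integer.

row 18: T[18][6]=17·18861567058880+48366009233424=369012649234384  T[18][7]=17·5374523477960+18861567058880=110228466184200
row 19: T[19][7]=18·110228466184200+369012649234384=2353125040549984
Read c(19,7) = 2353125040549984.

2353125040549984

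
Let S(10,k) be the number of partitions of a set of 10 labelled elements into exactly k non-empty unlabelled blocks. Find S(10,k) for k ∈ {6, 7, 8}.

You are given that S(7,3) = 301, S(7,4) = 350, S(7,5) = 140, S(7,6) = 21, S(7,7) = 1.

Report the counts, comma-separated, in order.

22827, 5880, 750

@8  (8,4):350·4+301→1701, (8,5):140·5+350→1050, (8,6):21·6+140→266, (8,7):1·7+21→28, (8,8):0·8+1→1
@9  (9,5):1050·5+1701→6951, (9,6):266·6+1050→2646, (9,7):28·7+266→462, (9,8):1·8+28→36
@10  (10,6):2646·6+6951→22827, (10,7):462·7+2646→5880, (10,8):36·8+462→750
Read S(10,6) = 22827, S(10,7) = 5880, S(10,8) = 750.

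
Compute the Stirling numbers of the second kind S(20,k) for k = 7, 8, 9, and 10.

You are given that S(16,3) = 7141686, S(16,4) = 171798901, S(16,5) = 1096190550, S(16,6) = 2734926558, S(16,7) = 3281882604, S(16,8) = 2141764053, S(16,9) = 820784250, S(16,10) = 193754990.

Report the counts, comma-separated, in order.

11143554045652, 15170932662679, 12011282644725, 5917584964655

i=17: T(17,4)=7141686+4·171798901=694337290 | T(17,5)=171798901+5·1096190550=5652751651 | T(17,6)=1096190550+6·2734926558=17505749898 | T(17,7)=2734926558+7·3281882604=25708104786 | T(17,8)=3281882604+8·2141764053=20415995028 | T(17,9)=2141764053+9·820784250=9528822303 | T(17,10)=820784250+10·193754990=2758334150
i=18: T(18,5)=694337290+5·5652751651=28958095545 | T(18,6)=5652751651+6·17505749898=110687251039 | T(18,7)=17505749898+7·25708104786=197462483400 | T(18,8)=25708104786+8·20415995028=189036065010 | T(18,9)=20415995028+9·9528822303=106175395755 | T(18,10)=9528822303+10·2758334150=37112163803
i=19: T(19,6)=28958095545+6·110687251039=693081601779 | T(19,7)=110687251039+7·197462483400=1492924634839 | T(19,8)=197462483400+8·189036065010=1709751003480 | T(19,9)=189036065010+9·106175395755=1144614626805 | T(19,10)=106175395755+10·37112163803=477297033785
i=20: T(20,7)=693081601779+7·1492924634839=11143554045652 | T(20,8)=1492924634839+8·1709751003480=15170932662679 | T(20,9)=1709751003480+9·1144614626805=12011282644725 | T(20,10)=1144614626805+10·477297033785=5917584964655
Read S(20,7) = 11143554045652, S(20,8) = 15170932662679, S(20,9) = 12011282644725, S(20,10) = 5917584964655.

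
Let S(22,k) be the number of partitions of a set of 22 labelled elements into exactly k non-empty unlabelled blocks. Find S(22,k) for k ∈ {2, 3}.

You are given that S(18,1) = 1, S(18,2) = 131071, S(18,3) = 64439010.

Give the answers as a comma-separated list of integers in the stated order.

r19: T_19,1=1×1+0=1; T_19,2=2×131071+1=262143; T_19,3=3×64439010+131071=193448101
r20: T_20,1=1×1+0=1; T_20,2=2×262143+1=524287; T_20,3=3×193448101+262143=580606446
r21: T_21,1=1×1+0=1; T_21,2=2×524287+1=1048575; T_21,3=3×580606446+524287=1742343625
r22: T_22,2=2×1048575+1=2097151; T_22,3=3×1742343625+1048575=5228079450
Read S(22,2) = 2097151, S(22,3) = 5228079450.

2097151, 5228079450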